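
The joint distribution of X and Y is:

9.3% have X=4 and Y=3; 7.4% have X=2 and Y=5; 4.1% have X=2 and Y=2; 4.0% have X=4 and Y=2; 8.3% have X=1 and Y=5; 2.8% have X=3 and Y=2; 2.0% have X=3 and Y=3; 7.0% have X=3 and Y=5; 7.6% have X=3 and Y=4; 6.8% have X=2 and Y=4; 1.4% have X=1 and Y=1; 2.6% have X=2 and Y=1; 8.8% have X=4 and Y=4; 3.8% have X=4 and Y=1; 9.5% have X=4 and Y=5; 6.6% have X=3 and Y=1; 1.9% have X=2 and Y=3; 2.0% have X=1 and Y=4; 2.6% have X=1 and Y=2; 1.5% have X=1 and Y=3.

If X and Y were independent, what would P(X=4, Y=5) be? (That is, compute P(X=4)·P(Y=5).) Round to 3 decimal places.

0.114

P(X=4) = 0.038 + 0.040 + 0.093 + 0.088 + 0.095 = 0.354.
P(Y=5) = 0.083 + 0.074 + 0.070 + 0.095 = 0.322.
Product: 0.354 × 0.322 = 0.114.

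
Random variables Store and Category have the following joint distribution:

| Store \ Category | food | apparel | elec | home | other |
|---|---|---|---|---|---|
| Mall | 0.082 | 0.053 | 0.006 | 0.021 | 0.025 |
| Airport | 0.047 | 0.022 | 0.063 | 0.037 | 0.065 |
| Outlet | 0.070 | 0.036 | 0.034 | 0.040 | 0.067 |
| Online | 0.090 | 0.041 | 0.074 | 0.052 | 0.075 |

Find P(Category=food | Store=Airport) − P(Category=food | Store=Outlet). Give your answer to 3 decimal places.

P(Store=Airport) = 0.047 + 0.022 + 0.063 + 0.037 + 0.065 = 0.234; P(Category=food | Store=Airport) = 0.047/0.234 = 0.2009.
P(Store=Outlet) = 0.070 + 0.036 + 0.034 + 0.040 + 0.067 = 0.247; P(Category=food | Store=Outlet) = 0.070/0.247 = 0.2834.
Difference = -0.083.

-0.083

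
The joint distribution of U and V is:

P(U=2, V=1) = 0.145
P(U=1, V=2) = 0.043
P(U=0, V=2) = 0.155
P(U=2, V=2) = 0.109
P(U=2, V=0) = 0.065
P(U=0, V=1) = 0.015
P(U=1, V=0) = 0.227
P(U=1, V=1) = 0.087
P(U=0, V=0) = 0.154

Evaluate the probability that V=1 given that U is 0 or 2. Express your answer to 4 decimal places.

P(U=0) = 0.154 + 0.015 + 0.155 = 0.324.
P(U=2) = 0.065 + 0.145 + 0.109 = 0.319.
P(U ∈ {0, 2}) = 0.324 + 0.319 = 0.643; P(V=1, U ∈ {0, 2}) = 0.015 + 0.145 = 0.160.
P(V=1 | U ∈ {0, 2}) = 0.160/0.643 = 0.2488.

0.2488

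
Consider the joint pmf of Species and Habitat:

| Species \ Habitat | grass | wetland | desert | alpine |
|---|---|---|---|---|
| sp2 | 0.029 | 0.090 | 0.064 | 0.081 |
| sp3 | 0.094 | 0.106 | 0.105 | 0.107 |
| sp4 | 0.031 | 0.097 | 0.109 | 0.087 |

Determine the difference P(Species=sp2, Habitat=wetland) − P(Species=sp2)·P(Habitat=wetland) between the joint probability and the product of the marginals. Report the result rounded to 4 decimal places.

0.0126

P(Species=sp2) = 0.029 + 0.090 + 0.064 + 0.081 = 0.264.
P(Habitat=wetland) = 0.090 + 0.106 + 0.097 = 0.293.
P(Species=sp2, Habitat=wetland) − P(Species=sp2)P(Habitat=wetland) = 0.090 − 0.264×0.293 = 0.0126.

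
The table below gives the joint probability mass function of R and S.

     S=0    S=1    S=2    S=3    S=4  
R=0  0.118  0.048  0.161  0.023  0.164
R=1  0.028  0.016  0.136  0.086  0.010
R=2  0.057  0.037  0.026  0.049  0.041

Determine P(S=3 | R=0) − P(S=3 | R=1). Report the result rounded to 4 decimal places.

-0.2668

P(R=0) = 0.118 + 0.048 + 0.161 + 0.023 + 0.164 = 0.514; P(S=3 | R=0) = 0.023/0.514 = 0.04475.
P(R=1) = 0.028 + 0.016 + 0.136 + 0.086 + 0.010 = 0.276; P(S=3 | R=1) = 0.086/0.276 = 0.31159.
Difference = -0.2668.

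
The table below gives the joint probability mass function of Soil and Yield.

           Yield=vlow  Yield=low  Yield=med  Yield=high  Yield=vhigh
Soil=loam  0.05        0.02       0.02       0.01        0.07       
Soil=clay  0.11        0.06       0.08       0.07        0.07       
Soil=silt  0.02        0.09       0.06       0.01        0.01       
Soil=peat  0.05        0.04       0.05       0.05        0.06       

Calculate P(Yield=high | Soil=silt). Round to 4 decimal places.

0.0526

P(Soil=silt) = 0.02 + 0.09 + 0.06 + 0.01 + 0.01 = 0.19.
P(Yield=high | Soil=silt) = 0.01/0.19 = 0.0526.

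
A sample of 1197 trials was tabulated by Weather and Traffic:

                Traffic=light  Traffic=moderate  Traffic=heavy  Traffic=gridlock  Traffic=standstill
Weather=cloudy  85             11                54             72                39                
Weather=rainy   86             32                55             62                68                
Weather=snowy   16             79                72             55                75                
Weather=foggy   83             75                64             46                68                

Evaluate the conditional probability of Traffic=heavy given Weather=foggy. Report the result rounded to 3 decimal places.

0.190

Total with Weather=foggy: 83 + 75 + 64 + 46 + 68 = 336.
P(Traffic=heavy | Weather=foggy) = 64/336 = 0.190.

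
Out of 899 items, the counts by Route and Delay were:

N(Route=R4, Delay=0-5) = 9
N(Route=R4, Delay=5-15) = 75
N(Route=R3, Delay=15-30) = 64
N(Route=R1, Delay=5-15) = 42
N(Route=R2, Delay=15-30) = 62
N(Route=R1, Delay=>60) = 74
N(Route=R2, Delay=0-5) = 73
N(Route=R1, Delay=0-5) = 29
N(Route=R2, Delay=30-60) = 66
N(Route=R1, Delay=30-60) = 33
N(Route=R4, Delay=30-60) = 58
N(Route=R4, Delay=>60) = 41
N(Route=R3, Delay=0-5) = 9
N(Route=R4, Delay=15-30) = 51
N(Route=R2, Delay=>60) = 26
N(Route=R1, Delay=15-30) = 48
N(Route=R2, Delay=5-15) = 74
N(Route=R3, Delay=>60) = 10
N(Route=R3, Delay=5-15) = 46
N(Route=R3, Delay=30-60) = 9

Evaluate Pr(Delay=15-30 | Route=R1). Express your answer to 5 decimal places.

Total with Route=R1: 29 + 42 + 48 + 33 + 74 = 226.
P(Delay=15-30 | Route=R1) = 48/226 = 0.21239.

0.21239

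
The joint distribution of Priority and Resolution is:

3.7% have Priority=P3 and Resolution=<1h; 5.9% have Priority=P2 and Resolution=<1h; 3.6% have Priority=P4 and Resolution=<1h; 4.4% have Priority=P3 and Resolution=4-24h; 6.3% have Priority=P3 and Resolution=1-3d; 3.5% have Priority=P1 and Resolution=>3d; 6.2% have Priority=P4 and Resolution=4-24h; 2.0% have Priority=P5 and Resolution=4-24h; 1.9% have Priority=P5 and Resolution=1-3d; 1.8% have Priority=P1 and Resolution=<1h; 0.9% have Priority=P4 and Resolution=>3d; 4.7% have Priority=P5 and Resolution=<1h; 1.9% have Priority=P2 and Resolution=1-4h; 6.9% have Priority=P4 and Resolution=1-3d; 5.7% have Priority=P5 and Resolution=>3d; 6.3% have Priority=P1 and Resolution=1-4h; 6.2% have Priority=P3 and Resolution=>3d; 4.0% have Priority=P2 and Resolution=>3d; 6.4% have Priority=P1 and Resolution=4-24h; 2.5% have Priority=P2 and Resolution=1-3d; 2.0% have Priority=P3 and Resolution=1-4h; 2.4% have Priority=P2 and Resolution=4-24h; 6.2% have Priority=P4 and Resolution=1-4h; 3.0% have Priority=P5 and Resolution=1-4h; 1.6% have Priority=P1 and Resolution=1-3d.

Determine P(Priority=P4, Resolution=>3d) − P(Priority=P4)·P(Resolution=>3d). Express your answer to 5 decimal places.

P(Priority=P4) = 0.036 + 0.062 + 0.062 + 0.069 + 0.009 = 0.238.
P(Resolution=>3d) = 0.035 + 0.040 + 0.062 + 0.009 + 0.057 = 0.203.
P(Priority=P4, Resolution=>3d) − P(Priority=P4)P(Resolution=>3d) = 0.009 − 0.238×0.203 = -0.03931.

-0.03931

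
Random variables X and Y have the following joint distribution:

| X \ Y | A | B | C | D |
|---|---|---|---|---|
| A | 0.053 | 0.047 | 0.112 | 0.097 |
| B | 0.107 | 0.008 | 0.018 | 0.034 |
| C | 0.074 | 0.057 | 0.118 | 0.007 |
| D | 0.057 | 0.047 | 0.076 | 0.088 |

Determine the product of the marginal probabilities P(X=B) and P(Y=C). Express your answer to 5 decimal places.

0.05411

P(X=B) = 0.107 + 0.008 + 0.018 + 0.034 = 0.167.
P(Y=C) = 0.112 + 0.018 + 0.118 + 0.076 = 0.324.
Product: 0.167 × 0.324 = 0.05411.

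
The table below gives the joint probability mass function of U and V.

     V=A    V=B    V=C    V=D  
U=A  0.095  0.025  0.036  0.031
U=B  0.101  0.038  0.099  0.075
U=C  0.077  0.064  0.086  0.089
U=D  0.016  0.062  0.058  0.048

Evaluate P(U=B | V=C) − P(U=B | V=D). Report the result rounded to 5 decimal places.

P(V=C) = 0.036 + 0.099 + 0.086 + 0.058 = 0.279; P(U=B | V=C) = 0.099/0.279 = 0.354839.
P(V=D) = 0.031 + 0.075 + 0.089 + 0.048 = 0.243; P(U=B | V=D) = 0.075/0.243 = 0.308642.
Difference = 0.04620.

0.04620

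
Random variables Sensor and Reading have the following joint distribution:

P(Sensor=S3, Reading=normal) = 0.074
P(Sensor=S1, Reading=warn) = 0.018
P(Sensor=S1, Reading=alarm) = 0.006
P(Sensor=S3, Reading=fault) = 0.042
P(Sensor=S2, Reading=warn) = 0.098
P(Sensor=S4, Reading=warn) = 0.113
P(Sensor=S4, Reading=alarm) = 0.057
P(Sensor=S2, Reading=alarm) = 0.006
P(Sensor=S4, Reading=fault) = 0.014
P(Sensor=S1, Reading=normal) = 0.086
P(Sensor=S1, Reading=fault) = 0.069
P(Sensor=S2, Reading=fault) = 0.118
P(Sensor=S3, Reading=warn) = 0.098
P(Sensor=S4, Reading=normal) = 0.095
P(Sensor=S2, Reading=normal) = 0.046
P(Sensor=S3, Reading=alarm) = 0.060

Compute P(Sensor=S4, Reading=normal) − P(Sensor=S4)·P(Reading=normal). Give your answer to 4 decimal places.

P(Sensor=S4) = 0.095 + 0.113 + 0.057 + 0.014 = 0.279.
P(Reading=normal) = 0.086 + 0.046 + 0.074 + 0.095 = 0.301.
P(Sensor=S4, Reading=normal) − P(Sensor=S4)P(Reading=normal) = 0.095 − 0.279×0.301 = 0.0110.

0.0110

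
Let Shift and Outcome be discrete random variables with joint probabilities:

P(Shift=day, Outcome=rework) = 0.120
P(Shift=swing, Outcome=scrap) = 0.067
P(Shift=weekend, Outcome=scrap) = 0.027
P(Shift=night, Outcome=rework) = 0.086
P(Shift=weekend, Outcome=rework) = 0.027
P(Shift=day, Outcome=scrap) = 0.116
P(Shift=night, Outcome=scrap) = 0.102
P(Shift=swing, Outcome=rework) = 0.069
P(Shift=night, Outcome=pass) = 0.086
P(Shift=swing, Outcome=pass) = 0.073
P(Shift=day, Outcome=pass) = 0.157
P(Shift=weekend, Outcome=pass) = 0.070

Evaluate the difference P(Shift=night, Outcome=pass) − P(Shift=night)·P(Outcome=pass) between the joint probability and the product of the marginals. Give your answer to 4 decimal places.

-0.0198

P(Shift=night) = 0.086 + 0.086 + 0.102 = 0.274.
P(Outcome=pass) = 0.157 + 0.073 + 0.086 + 0.070 = 0.386.
P(Shift=night, Outcome=pass) − P(Shift=night)P(Outcome=pass) = 0.086 − 0.274×0.386 = -0.0198.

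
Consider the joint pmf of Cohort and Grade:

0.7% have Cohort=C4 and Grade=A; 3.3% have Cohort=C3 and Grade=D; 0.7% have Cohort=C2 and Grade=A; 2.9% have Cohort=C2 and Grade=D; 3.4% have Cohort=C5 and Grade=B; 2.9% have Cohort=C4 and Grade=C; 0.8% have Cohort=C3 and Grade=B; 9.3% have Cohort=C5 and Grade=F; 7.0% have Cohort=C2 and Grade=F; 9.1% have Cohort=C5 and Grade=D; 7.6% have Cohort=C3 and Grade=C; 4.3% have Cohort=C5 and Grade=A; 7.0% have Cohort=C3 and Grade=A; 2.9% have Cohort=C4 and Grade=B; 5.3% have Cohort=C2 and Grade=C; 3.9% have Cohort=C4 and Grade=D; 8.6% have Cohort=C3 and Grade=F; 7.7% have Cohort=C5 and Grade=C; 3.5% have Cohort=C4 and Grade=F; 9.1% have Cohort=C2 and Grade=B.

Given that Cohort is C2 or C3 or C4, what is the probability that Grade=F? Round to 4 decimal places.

0.2885

P(Cohort=C2) = 0.007 + 0.091 + 0.053 + 0.029 + 0.070 = 0.250.
P(Cohort=C3) = 0.070 + 0.008 + 0.076 + 0.033 + 0.086 = 0.273.
P(Cohort=C4) = 0.007 + 0.029 + 0.029 + 0.039 + 0.035 = 0.139.
P(Cohort ∈ {C2, C3, C4}) = 0.250 + 0.273 + 0.139 = 0.662; P(Grade=F, Cohort ∈ {C2, C3, C4}) = 0.070 + 0.086 + 0.035 = 0.191.
P(Grade=F | Cohort ∈ {C2, C3, C4}) = 0.191/0.662 = 0.2885.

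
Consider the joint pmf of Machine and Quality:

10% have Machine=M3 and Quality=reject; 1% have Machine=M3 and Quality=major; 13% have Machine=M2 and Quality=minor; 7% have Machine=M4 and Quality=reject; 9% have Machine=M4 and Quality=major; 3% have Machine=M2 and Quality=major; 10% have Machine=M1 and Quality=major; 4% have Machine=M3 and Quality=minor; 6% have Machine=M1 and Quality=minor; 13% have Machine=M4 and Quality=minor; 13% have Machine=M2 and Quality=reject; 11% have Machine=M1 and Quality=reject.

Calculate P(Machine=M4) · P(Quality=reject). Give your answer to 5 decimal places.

0.11890

P(Machine=M4) = 0.13 + 0.09 + 0.07 = 0.29.
P(Quality=reject) = 0.11 + 0.13 + 0.10 + 0.07 = 0.41.
Product: 0.29 × 0.41 = 0.11890.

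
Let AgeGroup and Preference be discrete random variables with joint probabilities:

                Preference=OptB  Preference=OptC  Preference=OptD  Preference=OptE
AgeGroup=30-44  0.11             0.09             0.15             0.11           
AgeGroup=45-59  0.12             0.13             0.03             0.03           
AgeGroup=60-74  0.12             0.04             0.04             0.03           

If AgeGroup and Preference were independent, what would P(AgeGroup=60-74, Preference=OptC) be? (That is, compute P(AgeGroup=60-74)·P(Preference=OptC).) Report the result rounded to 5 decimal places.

P(AgeGroup=60-74) = 0.12 + 0.04 + 0.04 + 0.03 = 0.23.
P(Preference=OptC) = 0.09 + 0.13 + 0.04 = 0.26.
Product: 0.23 × 0.26 = 0.05980.

0.05980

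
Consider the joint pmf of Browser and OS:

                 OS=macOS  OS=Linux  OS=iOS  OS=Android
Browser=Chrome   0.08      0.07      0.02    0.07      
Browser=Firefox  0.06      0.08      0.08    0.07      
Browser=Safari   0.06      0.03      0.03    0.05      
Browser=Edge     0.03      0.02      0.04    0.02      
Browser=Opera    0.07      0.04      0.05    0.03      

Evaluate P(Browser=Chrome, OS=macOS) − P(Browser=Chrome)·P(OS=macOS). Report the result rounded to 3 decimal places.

0.008

P(Browser=Chrome) = 0.08 + 0.07 + 0.02 + 0.07 = 0.24.
P(OS=macOS) = 0.08 + 0.06 + 0.06 + 0.03 + 0.07 = 0.30.
P(Browser=Chrome, OS=macOS) − P(Browser=Chrome)P(OS=macOS) = 0.08 − 0.24×0.30 = 0.008.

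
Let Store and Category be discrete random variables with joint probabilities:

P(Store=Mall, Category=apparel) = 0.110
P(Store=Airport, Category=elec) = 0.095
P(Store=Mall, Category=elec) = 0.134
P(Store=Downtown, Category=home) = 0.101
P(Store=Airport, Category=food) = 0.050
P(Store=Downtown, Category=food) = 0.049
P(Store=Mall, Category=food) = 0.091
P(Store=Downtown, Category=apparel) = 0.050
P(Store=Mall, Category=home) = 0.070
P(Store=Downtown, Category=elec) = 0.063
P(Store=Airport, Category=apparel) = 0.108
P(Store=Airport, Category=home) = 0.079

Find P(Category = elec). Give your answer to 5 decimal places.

P(Category=elec) = 0.063 + 0.134 + 0.095 = 0.292.

0.29200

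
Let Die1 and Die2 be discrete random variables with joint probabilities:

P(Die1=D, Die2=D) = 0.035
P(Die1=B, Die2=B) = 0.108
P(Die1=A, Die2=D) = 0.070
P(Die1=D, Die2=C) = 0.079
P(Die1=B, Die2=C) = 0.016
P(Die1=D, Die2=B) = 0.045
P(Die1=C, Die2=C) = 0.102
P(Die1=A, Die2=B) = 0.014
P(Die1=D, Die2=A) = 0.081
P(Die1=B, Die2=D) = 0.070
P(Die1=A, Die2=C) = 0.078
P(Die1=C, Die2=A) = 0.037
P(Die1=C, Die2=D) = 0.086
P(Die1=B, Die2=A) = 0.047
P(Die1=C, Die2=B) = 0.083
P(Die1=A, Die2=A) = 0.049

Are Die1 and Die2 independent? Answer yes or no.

P(Die1=B) = 0.241 and P(Die2=C) = 0.275, so their product is 0.06628, but P(Die1=B, Die2=C) = 0.016. Since these differ, Die1 and Die2 are not independent.

no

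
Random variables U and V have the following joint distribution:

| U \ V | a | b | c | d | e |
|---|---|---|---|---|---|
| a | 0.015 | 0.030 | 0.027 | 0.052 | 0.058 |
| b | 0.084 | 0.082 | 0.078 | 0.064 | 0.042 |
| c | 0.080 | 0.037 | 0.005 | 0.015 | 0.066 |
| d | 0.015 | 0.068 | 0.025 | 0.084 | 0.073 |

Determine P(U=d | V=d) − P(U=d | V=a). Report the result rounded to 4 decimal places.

0.3134

P(V=d) = 0.052 + 0.064 + 0.015 + 0.084 = 0.215; P(U=d | V=d) = 0.084/0.215 = 0.39070.
P(V=a) = 0.015 + 0.084 + 0.080 + 0.015 = 0.194; P(U=d | V=a) = 0.015/0.194 = 0.07732.
Difference = 0.3134.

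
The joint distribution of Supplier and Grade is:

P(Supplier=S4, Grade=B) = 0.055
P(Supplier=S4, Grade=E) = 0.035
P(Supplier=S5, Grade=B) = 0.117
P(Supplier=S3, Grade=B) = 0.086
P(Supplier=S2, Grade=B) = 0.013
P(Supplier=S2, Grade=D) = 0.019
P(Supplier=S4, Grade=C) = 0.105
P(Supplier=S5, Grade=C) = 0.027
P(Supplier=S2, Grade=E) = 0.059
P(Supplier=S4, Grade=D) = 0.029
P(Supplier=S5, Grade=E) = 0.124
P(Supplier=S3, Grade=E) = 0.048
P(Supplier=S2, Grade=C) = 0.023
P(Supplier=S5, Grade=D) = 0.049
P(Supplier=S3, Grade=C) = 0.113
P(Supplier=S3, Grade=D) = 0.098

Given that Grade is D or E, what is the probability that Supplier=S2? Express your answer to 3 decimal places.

0.169

P(Grade=D) = 0.019 + 0.098 + 0.029 + 0.049 = 0.195.
P(Grade=E) = 0.059 + 0.048 + 0.035 + 0.124 = 0.266.
P(Grade ∈ {D, E}) = 0.195 + 0.266 = 0.461; P(Supplier=S2, Grade ∈ {D, E}) = 0.019 + 0.059 = 0.078.
P(Supplier=S2 | Grade ∈ {D, E}) = 0.078/0.461 = 0.169.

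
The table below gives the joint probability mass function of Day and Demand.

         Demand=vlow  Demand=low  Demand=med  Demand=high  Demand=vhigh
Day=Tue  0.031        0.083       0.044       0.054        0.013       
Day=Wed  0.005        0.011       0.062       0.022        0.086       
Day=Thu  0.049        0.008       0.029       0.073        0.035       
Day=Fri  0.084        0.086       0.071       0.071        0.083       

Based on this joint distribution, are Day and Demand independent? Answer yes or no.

P(Day=Wed) = 0.186 and P(Demand=vhigh) = 0.217, so their product is 0.04036, but P(Day=Wed, Demand=vhigh) = 0.086. Since these differ, Day and Demand are not independent.

no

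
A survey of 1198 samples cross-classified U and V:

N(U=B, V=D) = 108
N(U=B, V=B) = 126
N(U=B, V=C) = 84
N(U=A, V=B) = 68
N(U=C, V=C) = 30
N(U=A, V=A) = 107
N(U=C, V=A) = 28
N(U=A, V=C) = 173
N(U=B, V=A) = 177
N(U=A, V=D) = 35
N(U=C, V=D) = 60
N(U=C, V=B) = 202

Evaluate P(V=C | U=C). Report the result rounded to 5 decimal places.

Total with U=C: 28 + 202 + 30 + 60 = 320.
P(V=C | U=C) = 30/320 = 0.09375.

0.09375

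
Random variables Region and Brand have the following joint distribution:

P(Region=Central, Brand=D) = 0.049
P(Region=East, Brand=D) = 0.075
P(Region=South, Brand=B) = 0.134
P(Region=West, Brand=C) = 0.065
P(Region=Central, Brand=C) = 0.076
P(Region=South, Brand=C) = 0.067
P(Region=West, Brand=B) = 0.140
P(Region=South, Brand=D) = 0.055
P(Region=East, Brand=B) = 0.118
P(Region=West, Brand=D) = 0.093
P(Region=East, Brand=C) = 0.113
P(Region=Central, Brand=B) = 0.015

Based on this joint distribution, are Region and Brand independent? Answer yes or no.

no

P(Region=Central) = 0.140 and P(Brand=B) = 0.407, so their product is 0.05698, but P(Region=Central, Brand=B) = 0.015. Since these differ, Region and Brand are not independent.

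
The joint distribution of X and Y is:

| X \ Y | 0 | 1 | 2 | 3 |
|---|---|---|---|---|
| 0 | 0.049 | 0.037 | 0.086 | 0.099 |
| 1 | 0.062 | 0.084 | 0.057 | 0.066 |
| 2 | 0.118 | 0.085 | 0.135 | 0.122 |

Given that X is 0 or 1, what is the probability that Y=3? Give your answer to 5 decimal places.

P(X=0) = 0.049 + 0.037 + 0.086 + 0.099 = 0.271.
P(X=1) = 0.062 + 0.084 + 0.057 + 0.066 = 0.269.
P(X ∈ {0, 1}) = 0.271 + 0.269 = 0.540; P(Y=3, X ∈ {0, 1}) = 0.099 + 0.066 = 0.165.
P(Y=3 | X ∈ {0, 1}) = 0.165/0.540 = 0.30556.

0.30556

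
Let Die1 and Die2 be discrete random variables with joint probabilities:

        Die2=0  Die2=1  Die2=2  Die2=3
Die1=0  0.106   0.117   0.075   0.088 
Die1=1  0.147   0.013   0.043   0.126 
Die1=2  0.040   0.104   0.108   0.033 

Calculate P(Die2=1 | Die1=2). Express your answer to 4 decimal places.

0.3649

P(Die1=2) = 0.040 + 0.104 + 0.108 + 0.033 = 0.285.
P(Die2=1 | Die1=2) = 0.104/0.285 = 0.3649.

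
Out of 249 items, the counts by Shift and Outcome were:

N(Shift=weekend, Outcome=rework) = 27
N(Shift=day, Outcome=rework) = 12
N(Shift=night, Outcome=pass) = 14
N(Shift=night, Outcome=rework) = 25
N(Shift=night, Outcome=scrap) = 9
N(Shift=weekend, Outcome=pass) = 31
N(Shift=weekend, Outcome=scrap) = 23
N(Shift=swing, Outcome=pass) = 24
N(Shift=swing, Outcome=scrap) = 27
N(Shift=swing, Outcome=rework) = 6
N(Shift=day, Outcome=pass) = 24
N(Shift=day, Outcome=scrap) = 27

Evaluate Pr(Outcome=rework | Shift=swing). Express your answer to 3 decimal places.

Total with Shift=swing: 24 + 6 + 27 = 57.
P(Outcome=rework | Shift=swing) = 6/57 = 0.105.

0.105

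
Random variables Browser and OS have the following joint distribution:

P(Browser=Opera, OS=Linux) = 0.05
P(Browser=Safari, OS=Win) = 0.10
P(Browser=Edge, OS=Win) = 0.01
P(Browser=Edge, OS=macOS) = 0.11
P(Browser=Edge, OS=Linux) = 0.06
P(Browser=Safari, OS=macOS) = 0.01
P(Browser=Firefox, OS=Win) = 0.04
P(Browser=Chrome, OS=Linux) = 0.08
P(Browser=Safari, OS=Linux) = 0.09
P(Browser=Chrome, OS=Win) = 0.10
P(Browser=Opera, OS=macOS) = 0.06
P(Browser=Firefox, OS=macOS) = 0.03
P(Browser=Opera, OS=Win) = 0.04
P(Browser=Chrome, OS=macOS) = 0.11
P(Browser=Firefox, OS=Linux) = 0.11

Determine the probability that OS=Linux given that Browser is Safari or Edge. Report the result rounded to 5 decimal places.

0.39474

P(Browser=Safari) = 0.10 + 0.01 + 0.09 = 0.20.
P(Browser=Edge) = 0.01 + 0.11 + 0.06 = 0.18.
P(Browser ∈ {Safari, Edge}) = 0.20 + 0.18 = 0.38; P(OS=Linux, Browser ∈ {Safari, Edge}) = 0.09 + 0.06 = 0.15.
P(OS=Linux | Browser ∈ {Safari, Edge}) = 0.15/0.38 = 0.39474.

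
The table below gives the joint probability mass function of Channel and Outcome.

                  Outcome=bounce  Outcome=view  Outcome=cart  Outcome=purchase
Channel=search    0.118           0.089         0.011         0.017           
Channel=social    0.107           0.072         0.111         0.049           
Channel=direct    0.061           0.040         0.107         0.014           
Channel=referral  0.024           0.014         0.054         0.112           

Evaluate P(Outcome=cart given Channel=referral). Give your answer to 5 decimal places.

P(Channel=referral) = 0.024 + 0.014 + 0.054 + 0.112 = 0.204.
P(Outcome=cart | Channel=referral) = 0.054/0.204 = 0.26471.

0.26471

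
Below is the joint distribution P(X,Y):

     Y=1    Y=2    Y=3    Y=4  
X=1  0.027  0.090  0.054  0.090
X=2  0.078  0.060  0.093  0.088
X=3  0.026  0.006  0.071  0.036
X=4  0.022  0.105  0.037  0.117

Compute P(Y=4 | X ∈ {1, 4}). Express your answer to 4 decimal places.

0.3819

P(X=1) = 0.027 + 0.090 + 0.054 + 0.090 = 0.261.
P(X=4) = 0.022 + 0.105 + 0.037 + 0.117 = 0.281.
P(X ∈ {1, 4}) = 0.261 + 0.281 = 0.542; P(Y=4, X ∈ {1, 4}) = 0.090 + 0.117 = 0.207.
P(Y=4 | X ∈ {1, 4}) = 0.207/0.542 = 0.3819.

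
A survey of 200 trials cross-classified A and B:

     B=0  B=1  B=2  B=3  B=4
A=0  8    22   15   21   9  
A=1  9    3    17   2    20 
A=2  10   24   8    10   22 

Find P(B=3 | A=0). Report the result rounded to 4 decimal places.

Total with A=0: 8 + 22 + 15 + 21 + 9 = 75.
P(B=3 | A=0) = 21/75 = 0.2800.

0.2800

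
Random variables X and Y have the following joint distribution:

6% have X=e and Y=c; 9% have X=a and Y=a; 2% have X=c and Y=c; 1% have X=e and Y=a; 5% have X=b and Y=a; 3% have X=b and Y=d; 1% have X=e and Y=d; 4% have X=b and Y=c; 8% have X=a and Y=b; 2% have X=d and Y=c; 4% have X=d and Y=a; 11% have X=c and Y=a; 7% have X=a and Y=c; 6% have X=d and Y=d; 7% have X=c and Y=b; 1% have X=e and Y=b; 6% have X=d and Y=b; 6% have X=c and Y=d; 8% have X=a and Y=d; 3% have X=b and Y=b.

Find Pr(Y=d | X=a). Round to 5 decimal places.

P(X=a) = 0.09 + 0.08 + 0.07 + 0.08 = 0.32.
P(Y=d | X=a) = 0.08/0.32 = 0.25000.

0.25000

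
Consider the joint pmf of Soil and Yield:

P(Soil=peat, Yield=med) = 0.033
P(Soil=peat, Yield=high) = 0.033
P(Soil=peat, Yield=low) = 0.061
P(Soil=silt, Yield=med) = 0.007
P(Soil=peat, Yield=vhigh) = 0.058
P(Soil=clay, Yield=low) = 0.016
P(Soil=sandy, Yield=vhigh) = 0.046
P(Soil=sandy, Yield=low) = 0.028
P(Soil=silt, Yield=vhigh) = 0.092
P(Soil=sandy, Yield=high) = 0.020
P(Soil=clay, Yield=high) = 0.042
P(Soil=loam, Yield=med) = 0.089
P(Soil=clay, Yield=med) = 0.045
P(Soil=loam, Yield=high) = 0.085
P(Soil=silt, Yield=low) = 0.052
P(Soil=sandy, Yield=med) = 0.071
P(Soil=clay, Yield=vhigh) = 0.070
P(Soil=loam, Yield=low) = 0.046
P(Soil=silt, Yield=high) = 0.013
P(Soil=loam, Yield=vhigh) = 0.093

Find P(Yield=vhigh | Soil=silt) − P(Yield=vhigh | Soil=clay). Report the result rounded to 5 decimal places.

0.15635

P(Soil=silt) = 0.052 + 0.007 + 0.013 + 0.092 = 0.164; P(Yield=vhigh | Soil=silt) = 0.092/0.164 = 0.560976.
P(Soil=clay) = 0.016 + 0.045 + 0.042 + 0.070 = 0.173; P(Yield=vhigh | Soil=clay) = 0.070/0.173 = 0.404624.
Difference = 0.15635.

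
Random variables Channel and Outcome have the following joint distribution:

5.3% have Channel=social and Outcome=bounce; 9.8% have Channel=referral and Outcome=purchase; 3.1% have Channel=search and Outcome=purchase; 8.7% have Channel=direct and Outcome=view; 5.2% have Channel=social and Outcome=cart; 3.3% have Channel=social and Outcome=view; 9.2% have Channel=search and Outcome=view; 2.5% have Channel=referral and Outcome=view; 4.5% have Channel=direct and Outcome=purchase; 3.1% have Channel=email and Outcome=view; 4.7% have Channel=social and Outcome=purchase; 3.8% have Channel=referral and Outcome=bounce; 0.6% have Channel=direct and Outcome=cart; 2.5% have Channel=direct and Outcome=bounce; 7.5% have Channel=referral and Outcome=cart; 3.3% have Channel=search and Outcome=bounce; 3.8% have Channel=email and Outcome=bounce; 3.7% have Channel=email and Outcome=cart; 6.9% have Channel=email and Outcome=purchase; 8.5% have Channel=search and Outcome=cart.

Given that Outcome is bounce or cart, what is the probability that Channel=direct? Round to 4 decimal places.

0.0701

P(Outcome=bounce) = 0.038 + 0.033 + 0.053 + 0.025 + 0.038 = 0.187.
P(Outcome=cart) = 0.037 + 0.085 + 0.052 + 0.006 + 0.075 = 0.255.
P(Outcome ∈ {bounce, cart}) = 0.187 + 0.255 = 0.442; P(Channel=direct, Outcome ∈ {bounce, cart}) = 0.025 + 0.006 = 0.031.
P(Channel=direct | Outcome ∈ {bounce, cart}) = 0.031/0.442 = 0.0701.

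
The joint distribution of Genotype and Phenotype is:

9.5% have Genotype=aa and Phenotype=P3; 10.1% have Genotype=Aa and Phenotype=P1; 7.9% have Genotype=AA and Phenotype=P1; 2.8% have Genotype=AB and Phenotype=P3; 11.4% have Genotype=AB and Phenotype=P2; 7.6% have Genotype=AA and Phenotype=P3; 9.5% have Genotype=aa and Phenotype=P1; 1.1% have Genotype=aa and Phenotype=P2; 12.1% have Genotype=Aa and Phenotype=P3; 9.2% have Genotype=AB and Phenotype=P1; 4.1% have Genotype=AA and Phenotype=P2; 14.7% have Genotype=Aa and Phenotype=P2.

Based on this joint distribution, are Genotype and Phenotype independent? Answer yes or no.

no

P(Genotype=aa) = 0.201 and P(Phenotype=P2) = 0.313, so their product is 0.06291, but P(Genotype=aa, Phenotype=P2) = 0.011. Since these differ, Genotype and Phenotype are not independent.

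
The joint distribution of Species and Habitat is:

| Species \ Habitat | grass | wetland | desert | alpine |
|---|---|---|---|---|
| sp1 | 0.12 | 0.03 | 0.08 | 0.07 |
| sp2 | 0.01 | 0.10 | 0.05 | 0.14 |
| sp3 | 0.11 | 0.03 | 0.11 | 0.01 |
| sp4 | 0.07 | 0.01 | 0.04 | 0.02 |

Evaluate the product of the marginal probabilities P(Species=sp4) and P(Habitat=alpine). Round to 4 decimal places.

P(Species=sp4) = 0.07 + 0.01 + 0.04 + 0.02 = 0.14.
P(Habitat=alpine) = 0.07 + 0.14 + 0.01 + 0.02 = 0.24.
Product: 0.14 × 0.24 = 0.0336.

0.0336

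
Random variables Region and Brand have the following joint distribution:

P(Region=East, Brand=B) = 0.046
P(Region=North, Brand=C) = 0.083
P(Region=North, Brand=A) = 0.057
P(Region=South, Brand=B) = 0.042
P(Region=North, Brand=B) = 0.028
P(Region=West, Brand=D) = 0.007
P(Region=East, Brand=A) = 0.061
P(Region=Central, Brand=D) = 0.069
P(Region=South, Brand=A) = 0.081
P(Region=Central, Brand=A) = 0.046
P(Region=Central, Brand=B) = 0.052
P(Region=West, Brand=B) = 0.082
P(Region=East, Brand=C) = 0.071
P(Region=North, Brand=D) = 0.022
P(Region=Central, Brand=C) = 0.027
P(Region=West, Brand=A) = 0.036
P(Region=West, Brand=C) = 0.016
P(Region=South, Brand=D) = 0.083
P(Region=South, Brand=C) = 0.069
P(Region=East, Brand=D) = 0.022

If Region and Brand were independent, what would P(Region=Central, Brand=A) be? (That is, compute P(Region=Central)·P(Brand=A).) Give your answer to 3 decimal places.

P(Region=Central) = 0.046 + 0.052 + 0.027 + 0.069 = 0.194.
P(Brand=A) = 0.057 + 0.081 + 0.061 + 0.036 + 0.046 = 0.281.
Product: 0.194 × 0.281 = 0.055.

0.055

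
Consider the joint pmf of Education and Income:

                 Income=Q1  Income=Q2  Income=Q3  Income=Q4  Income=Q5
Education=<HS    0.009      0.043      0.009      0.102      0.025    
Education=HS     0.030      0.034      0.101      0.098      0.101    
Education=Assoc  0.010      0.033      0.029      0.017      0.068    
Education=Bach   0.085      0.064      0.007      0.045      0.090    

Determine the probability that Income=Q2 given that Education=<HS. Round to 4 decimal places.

0.2287

P(Education=<HS) = 0.009 + 0.043 + 0.009 + 0.102 + 0.025 = 0.188.
P(Income=Q2 | Education=<HS) = 0.043/0.188 = 0.2287.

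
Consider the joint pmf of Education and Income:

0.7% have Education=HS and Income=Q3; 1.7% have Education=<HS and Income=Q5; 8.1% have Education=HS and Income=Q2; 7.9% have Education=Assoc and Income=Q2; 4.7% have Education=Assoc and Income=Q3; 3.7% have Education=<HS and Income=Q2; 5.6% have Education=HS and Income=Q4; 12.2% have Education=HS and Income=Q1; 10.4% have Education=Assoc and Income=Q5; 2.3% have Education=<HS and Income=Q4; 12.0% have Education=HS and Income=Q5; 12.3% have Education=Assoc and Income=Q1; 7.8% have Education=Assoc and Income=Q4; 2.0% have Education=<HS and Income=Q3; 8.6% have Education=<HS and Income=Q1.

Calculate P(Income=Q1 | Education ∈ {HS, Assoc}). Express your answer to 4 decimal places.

P(Education=HS) = 0.122 + 0.081 + 0.007 + 0.056 + 0.120 = 0.386.
P(Education=Assoc) = 0.123 + 0.079 + 0.047 + 0.078 + 0.104 = 0.431.
P(Education ∈ {HS, Assoc}) = 0.386 + 0.431 = 0.817; P(Income=Q1, Education ∈ {HS, Assoc}) = 0.122 + 0.123 = 0.245.
P(Income=Q1 | Education ∈ {HS, Assoc}) = 0.245/0.817 = 0.2999.

0.2999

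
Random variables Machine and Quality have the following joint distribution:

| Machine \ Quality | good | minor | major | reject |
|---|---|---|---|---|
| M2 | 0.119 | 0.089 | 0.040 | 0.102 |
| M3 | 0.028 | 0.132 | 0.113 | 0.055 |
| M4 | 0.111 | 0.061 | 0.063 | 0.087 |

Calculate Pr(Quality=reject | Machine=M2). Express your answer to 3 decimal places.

P(Machine=M2) = 0.119 + 0.089 + 0.040 + 0.102 = 0.350.
P(Quality=reject | Machine=M2) = 0.102/0.350 = 0.291.

0.291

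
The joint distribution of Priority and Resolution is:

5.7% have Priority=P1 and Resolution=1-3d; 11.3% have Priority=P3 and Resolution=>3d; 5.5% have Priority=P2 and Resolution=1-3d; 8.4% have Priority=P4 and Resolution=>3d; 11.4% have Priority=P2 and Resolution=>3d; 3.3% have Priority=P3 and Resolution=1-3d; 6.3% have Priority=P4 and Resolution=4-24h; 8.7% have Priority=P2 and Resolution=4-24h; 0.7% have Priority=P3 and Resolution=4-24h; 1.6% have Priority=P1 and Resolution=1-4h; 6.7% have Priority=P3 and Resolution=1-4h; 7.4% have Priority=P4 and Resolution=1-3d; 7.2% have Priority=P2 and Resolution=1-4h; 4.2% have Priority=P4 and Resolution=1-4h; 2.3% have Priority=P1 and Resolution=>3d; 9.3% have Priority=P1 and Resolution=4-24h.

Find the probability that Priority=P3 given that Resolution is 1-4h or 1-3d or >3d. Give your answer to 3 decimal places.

P(Resolution=1-4h) = 0.016 + 0.072 + 0.067 + 0.042 = 0.197.
P(Resolution=1-3d) = 0.057 + 0.055 + 0.033 + 0.074 = 0.219.
P(Resolution=>3d) = 0.023 + 0.114 + 0.113 + 0.084 = 0.334.
P(Resolution ∈ {1-4h, 1-3d, >3d}) = 0.197 + 0.219 + 0.334 = 0.750; P(Priority=P3, Resolution ∈ {1-4h, 1-3d, >3d}) = 0.067 + 0.033 + 0.113 = 0.213.
P(Priority=P3 | Resolution ∈ {1-4h, 1-3d, >3d}) = 0.213/0.750 = 0.284.

0.284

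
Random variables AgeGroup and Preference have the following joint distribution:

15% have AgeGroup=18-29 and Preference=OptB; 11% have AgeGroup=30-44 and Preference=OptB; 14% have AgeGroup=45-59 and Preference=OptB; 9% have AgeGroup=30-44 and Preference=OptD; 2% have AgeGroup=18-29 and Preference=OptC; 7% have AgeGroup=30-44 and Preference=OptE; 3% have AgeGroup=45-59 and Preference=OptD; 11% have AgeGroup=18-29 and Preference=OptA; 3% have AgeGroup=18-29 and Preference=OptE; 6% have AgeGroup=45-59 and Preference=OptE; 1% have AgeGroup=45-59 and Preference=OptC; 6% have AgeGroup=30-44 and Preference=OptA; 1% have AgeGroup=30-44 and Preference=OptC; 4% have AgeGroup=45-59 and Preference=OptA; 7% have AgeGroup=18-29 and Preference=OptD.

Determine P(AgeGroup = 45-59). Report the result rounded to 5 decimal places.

0.28000

P(AgeGroup=45-59) = 0.04 + 0.14 + 0.01 + 0.03 + 0.06 = 0.28.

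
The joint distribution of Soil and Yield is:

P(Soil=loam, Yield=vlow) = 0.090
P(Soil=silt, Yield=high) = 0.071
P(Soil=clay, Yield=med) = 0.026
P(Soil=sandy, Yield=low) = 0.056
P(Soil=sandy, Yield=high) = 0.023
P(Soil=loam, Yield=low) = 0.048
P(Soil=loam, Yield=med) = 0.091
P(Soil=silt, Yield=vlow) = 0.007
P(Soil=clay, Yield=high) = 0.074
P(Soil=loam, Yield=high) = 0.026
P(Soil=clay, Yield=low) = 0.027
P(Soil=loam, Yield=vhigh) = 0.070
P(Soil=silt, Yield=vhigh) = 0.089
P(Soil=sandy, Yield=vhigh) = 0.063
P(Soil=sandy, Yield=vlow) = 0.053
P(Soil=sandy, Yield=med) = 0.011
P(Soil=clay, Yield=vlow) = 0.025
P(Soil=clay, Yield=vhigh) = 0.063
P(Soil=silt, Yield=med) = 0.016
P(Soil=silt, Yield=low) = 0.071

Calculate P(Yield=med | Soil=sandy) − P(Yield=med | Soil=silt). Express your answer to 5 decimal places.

-0.00959

P(Soil=sandy) = 0.053 + 0.056 + 0.011 + 0.023 + 0.063 = 0.206; P(Yield=med | Soil=sandy) = 0.011/0.206 = 0.053398.
P(Soil=silt) = 0.007 + 0.071 + 0.016 + 0.071 + 0.089 = 0.254; P(Yield=med | Soil=silt) = 0.016/0.254 = 0.062992.
Difference = -0.00959.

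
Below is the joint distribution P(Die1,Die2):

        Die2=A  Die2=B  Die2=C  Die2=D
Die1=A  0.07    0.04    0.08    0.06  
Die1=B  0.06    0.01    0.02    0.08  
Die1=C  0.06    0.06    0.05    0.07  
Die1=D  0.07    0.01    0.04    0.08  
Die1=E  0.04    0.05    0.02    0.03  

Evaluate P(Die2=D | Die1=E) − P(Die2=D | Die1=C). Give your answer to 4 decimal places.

P(Die1=E) = 0.04 + 0.05 + 0.02 + 0.03 = 0.14; P(Die2=D | Die1=E) = 0.03/0.14 = 0.21429.
P(Die1=C) = 0.06 + 0.06 + 0.05 + 0.07 = 0.24; P(Die2=D | Die1=C) = 0.07/0.24 = 0.29167.
Difference = -0.0774.

-0.0774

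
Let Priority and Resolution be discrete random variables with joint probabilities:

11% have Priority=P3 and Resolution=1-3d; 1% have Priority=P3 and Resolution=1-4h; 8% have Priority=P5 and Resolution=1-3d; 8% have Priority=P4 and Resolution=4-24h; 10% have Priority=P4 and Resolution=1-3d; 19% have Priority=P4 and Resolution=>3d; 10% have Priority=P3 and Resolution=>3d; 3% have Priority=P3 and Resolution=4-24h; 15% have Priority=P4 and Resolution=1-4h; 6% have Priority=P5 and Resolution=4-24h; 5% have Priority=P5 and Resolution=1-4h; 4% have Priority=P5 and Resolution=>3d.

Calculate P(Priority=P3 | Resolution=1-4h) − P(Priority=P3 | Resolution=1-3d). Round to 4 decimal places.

P(Resolution=1-4h) = 0.01 + 0.15 + 0.05 = 0.21; P(Priority=P3 | Resolution=1-4h) = 0.01/0.21 = 0.04762.
P(Resolution=1-3d) = 0.11 + 0.10 + 0.08 = 0.29; P(Priority=P3 | Resolution=1-3d) = 0.11/0.29 = 0.37931.
Difference = -0.3317.

-0.3317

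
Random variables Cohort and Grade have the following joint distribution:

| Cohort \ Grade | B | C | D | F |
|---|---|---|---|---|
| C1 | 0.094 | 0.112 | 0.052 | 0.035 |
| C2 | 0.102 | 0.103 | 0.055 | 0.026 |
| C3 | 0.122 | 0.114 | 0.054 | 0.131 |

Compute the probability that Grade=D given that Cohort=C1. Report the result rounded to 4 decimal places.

0.1775

P(Cohort=C1) = 0.094 + 0.112 + 0.052 + 0.035 = 0.293.
P(Grade=D | Cohort=C1) = 0.052/0.293 = 0.1775.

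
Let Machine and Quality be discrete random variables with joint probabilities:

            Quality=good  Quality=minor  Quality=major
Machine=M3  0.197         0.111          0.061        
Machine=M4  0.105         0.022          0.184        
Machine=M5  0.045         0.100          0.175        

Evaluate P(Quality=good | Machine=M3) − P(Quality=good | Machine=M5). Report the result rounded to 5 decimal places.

0.39325

P(Machine=M3) = 0.197 + 0.111 + 0.061 = 0.369; P(Quality=good | Machine=M3) = 0.197/0.369 = 0.533875.
P(Machine=M5) = 0.045 + 0.100 + 0.175 = 0.320; P(Quality=good | Machine=M5) = 0.045/0.320 = 0.140625.
Difference = 0.39325.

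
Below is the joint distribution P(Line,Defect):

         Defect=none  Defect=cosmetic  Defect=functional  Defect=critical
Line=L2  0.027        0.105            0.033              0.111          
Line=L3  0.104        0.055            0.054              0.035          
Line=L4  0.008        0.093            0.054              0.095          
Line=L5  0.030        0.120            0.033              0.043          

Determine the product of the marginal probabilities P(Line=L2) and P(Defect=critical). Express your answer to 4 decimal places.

0.0784

P(Line=L2) = 0.027 + 0.105 + 0.033 + 0.111 = 0.276.
P(Defect=critical) = 0.111 + 0.035 + 0.095 + 0.043 = 0.284.
Product: 0.276 × 0.284 = 0.0784.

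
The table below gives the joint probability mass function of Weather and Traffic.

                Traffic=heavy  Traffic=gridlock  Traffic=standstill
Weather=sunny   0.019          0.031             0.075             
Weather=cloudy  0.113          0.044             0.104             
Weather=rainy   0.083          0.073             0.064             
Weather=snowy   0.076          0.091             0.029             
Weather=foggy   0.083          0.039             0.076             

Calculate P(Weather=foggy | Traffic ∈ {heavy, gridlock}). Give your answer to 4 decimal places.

0.1871

P(Traffic=heavy) = 0.019 + 0.113 + 0.083 + 0.076 + 0.083 = 0.374.
P(Traffic=gridlock) = 0.031 + 0.044 + 0.073 + 0.091 + 0.039 = 0.278.
P(Traffic ∈ {heavy, gridlock}) = 0.374 + 0.278 = 0.652; P(Weather=foggy, Traffic ∈ {heavy, gridlock}) = 0.083 + 0.039 = 0.122.
P(Weather=foggy | Traffic ∈ {heavy, gridlock}) = 0.122/0.652 = 0.1871.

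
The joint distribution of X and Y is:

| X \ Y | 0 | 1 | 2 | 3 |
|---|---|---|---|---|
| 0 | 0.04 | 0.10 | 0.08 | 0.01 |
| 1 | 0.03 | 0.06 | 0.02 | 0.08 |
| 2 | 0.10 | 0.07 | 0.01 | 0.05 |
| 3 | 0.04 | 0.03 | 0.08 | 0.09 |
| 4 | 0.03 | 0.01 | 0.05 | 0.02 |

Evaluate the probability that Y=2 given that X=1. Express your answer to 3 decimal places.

P(X=1) = 0.03 + 0.06 + 0.02 + 0.08 = 0.19.
P(Y=2 | X=1) = 0.02/0.19 = 0.105.

0.105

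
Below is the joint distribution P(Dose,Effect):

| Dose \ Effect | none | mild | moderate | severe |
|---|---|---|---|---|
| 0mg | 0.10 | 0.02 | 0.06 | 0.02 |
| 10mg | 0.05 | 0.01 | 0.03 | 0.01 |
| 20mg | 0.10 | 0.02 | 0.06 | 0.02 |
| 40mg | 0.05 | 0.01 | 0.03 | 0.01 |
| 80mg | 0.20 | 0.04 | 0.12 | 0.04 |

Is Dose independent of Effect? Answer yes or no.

Every cell satisfies P(Dose,Effect) = P(Dose)·P(Effect). For instance P(Dose=80mg) = 0.40, P(Effect=none) = 0.50, and 0.40×0.50 = 0.20 matches the joint entry. So Dose and Effect are independent.

yes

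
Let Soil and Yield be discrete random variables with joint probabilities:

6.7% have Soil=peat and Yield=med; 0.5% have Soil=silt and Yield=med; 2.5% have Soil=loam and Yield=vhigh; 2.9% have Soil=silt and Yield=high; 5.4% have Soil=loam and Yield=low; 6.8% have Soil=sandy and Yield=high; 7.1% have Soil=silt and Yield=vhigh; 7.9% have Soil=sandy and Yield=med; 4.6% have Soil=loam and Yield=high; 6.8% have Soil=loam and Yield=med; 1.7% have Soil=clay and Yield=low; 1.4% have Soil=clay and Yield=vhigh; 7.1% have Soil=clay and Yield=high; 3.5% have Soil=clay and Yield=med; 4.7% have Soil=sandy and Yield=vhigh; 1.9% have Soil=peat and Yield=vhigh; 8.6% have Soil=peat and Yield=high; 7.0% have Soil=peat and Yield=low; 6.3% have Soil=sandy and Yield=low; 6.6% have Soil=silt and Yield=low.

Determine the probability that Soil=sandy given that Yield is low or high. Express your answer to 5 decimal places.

0.22982

P(Yield=low) = 0.063 + 0.054 + 0.017 + 0.066 + 0.070 = 0.270.
P(Yield=high) = 0.068 + 0.046 + 0.071 + 0.029 + 0.086 = 0.300.
P(Yield ∈ {low, high}) = 0.270 + 0.300 = 0.570; P(Soil=sandy, Yield ∈ {low, high}) = 0.063 + 0.068 = 0.131.
P(Soil=sandy | Yield ∈ {low, high}) = 0.131/0.570 = 0.22982.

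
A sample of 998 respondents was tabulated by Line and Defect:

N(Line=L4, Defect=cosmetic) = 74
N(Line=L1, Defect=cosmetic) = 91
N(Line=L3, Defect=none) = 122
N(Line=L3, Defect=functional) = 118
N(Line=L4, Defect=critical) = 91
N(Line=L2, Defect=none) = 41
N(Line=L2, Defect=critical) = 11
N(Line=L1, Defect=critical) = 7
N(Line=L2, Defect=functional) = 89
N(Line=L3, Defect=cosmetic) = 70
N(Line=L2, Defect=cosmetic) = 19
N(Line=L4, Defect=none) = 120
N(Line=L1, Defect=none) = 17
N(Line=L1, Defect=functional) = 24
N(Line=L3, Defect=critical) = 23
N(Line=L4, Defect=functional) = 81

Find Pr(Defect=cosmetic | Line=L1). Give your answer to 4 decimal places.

0.6547

Total with Line=L1: 17 + 91 + 24 + 7 = 139.
P(Defect=cosmetic | Line=L1) = 91/139 = 0.6547.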